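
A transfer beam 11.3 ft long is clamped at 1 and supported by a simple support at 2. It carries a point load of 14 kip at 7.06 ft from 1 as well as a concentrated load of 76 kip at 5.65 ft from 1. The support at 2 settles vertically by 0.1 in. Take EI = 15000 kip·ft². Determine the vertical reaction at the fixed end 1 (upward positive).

R_1 = 60.02 kip

Take the reaction at 2 as the redundant and release it; the primary structure is a cantilever fixed at 1.
Primary-structure tip deflection at 2 by superposition:
  point load 14 at a = 7.06: Pa²(3L − a)/(6EI) = 3122/EI
  point load 76 at a = 5.65: Pa²(3L − a)/(6EI) = 11423/EI
  δ_0 = 14544/EI
Tip deflection under a unit load at 2: L³/(3EI) = 481/EI.
With EI = 15000 kip·ft²: δ_0 = 0.96963 ft and δ_{22} = 0.032064 ft/kip.
Compatibility — the beam at 2 must follow the support down by 0.008333 ft: δ_0 − R_2·δ_{22} = 0.008333, so R_2 = (0.96963 − 0.008333)/0.032064 = 29.98 kip.
Vertical equilibrium: R_1 = ΣP − R_2 = 90 − 29.98 = 60.02 kip.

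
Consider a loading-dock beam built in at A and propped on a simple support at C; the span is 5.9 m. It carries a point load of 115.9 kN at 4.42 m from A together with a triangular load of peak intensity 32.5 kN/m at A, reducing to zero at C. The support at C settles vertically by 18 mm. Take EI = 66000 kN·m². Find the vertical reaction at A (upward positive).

R_A = 136.7 kN

Choose R_C as the redundant. The primary structure is the cantilever fixed at A.
Deflection at C on the released cantilever, summing each load's contribution:
  point load 115.9 at a = 4.42: Pa²(3L − a)/(6EI) = 5012/EI
  triangular load, peak 32.5 at the fixed end: w₀L⁴/(30EI) = 1313/EI
  δ_0 = 6324/EI
Tip deflection under a unit load at C: L³/(3EI) = 68.46/EI.
With EI = 66000 kN·m²: δ_0 = 0.095823 m and δ_{CC} = 0.001037 m/kN.
Compatibility — the beam at C must follow the support down by 0.018 m: δ_0 − R_C·δ_{CC} = 0.018, so R_C = (0.095823 − 0.018)/0.001037 = 75.03 kN.
Vertical equilibrium: R_A = ΣP − R_C = 211.8 − 75.03 = 136.7 kN.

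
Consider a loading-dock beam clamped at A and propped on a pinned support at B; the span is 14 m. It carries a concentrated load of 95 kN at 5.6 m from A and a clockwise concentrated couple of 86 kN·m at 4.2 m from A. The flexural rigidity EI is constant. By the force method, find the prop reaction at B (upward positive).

R_B = 24.46 kN

Remove the prop at B; the released (primary) structure is a cantilever built in at A.
Downward deflection at the released point B due to the loads:
  point load 95 at a = 5.6: Pa²(3L − a)/(6EI) = 18074/EI
  clockwise couple 86 at a = 4.2: M₀a(2L − a)/(2EI) = 4298/EI
  δ_0 = 22372/EI
Flexibility coefficient — unit upward force at B: δ_{BB} = L³/(3EI) = 914.7/EI.
Compatibility at B: δ_0 − R_B·δ_{BB} = 0, so R_B = 22372/914.7 = 24.46 kN.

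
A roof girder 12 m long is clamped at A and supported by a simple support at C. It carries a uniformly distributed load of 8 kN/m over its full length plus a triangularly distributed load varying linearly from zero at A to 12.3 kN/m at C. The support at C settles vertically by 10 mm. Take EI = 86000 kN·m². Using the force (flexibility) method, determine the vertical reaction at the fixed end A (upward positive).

R_A = 94.7 kN

Release the roller at C. Primary structure: cantilever fixed at A.
Primary-structure tip deflection at C by superposition:
  UDL 8: wL⁴/(8EI) = 20736/EI
  triangular load, peak 12.3 at the free end: 11w₀L⁴/(120EI) = 23380/EI
  δ_0 = 44116/EI
Flexibility coefficient — unit upward force at C: δ_{CC} = L³/(3EI) = 576/EI.
With EI = 86000 kN·m²: δ_0 = 0.51297 m and δ_{CC} = 0.006698 m/kN.
Compatibility — the beam at C must follow the support down by 0.01 m: δ_0 − R_C·δ_{CC} = 0.01, so R_C = (0.51297 − 0.01)/0.006698 = 75.1 kN.
Vertical equilibrium: R_A = ΣP − R_C = 169.8 − 75.1 = 94.7 kN.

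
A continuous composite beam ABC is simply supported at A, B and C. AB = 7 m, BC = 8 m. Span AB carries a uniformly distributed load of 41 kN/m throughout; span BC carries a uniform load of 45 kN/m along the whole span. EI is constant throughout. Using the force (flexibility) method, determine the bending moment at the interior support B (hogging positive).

M_B = 309.2 kN·m

Release continuity at B by inserting a hinge; the redundant is the internal moment M_B. The primary structure is two simply-supported spans AB and BC.
End slopes at the hinge B, treating each span as simply supported:
  span AB: UDL 41: wL³/(24EI) = 586/EI
  span BC: UDL 45: wL³/(24EI) = 960/EI
  relative rotation θ_0 = (586 + 960)/EI = 1546/EI
A unit hogging moment at B produces rotation L₁/(3EI) + L₂/(3EI) = 5/EI.
Compatibility: M_B·(L₁+L₂)/(3EI) = θ_0, giving M_B = 309.2 kN·m (hogging).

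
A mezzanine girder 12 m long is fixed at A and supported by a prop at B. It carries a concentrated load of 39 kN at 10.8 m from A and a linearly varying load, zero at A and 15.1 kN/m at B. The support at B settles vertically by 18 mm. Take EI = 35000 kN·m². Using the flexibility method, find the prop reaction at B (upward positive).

Release the roller at B. Primary structure: cantilever fixed at A.
Free-end deflection of the primary structure under the applied loading (downward +):
  point load 39 at a = 10.8: Pa²(3L − a)/(6EI) = 19106/EI
  triangular load, peak 15.1 at the free end: 11w₀L⁴/(120EI) = 28702/EI
  δ_0 = 47808/EI
Flexibility coefficient — unit upward force at B: δ_{BB} = L³/(3EI) = 576/EI.
With EI = 35000 kN·m²: δ_0 = 1.3659 m and δ_{BB} = 0.016457 m/kN.
Compatibility — the beam at B must follow the support down by 0.018 m: δ_0 − R_B·δ_{BB} = 0.018, so R_B = (1.3659 − 0.018)/0.016457 = 81.91 kN.

R_B = 81.91 kN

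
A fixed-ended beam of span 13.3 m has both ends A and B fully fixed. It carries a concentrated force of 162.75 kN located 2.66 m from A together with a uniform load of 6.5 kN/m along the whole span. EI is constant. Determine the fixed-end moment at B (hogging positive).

M_B = 165.1 kN·m

Take the two fixed-end moments M_A, M_B as redundants; the released structure is the simple span AB.
Simple-span end rotations at A and B under the given loads:
  at A: point load 162.75 at a = 2.66: Pab(L + b)/(6LEI) = 1382/EI
  at B: point load 162.75 at a = 2.66: Pab(L + a)/(6LEI) = 921.2/EI
  at A: UDL 6.5: wL³/(24EI) = 637.2/EI
  at B: UDL 6.5: wL³/(24EI) = 637.2/EI
  θ_A0 = 2019/EI,  θ_B0 = 1558/EI
Flexibility coefficients: a unit moment at one end gives L/(3EI) there and L/(6EI) at the far end, so f₁₁ = f₂₂ = 4.433/EI and f₁₂ = f₂₁ = 2.217/EI.
Compatibility — zero rotation at each built-in end:
  4.433 M_A + 2.217 M_B = 2019
  2.217 M_A + 4.433 M_B = 1558
Solving the pair gives M_A = 372.9 kN·m and M_B = 165.1 kN·m (hogging).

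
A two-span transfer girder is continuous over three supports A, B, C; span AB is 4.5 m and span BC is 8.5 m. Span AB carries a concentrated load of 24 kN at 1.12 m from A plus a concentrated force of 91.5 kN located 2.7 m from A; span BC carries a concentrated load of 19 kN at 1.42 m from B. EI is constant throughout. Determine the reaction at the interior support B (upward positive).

Insert a hinge at B; M_B is the redundant, and each span becomes simply supported.
Rotations at B on the released spans (each span's end-slope, ×1/EI):
  span AB: point load 24 at a = 1.12: Pab(L + a)/(6LEI) = 18.91/EI
  span AB: point load 91.5 at a = 2.7: Pab(L + a)/(6LEI) = 118.6/EI
  span BC: point load 19 at a = 1.42: Pab(L + b)/(6LEI) = 58.35/EI
  relative rotation θ_0 = (137.5 + 58.35)/EI = 195.8/EI
A unit hogging moment at B produces rotation L₁/(3EI) + L₂/(3EI) = 4.333/EI.
Compatibility: M_B·(L₁+L₂)/(3EI) = θ_0, giving M_B = 45.2 kN·m (hogging).
Span AB, ΣM about A with M_B applied at B: R_B^{AB}·4.5 = 273.9 + 45.2, so R_B^{AB} = 70.92 kN and R_A = 115.5 − 70.92 = 44.58 kN.
Span BC, ΣM about C: R_B^{BC}·8.5 = 134.5 + 45.2, so R_B^{BC} = 21.14 kN and R_C = 19 − 21.14 = -2.143 kN.
R_B = 70.92 + 21.14 = 92.06 kN.

R_B = 92.06 kN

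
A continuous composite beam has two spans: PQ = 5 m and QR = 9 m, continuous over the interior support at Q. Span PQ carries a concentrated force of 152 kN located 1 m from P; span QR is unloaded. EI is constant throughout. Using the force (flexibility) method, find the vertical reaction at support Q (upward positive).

Insert a hinge at Q; M_Q is the redundant, and each span becomes simply supported.
End slopes at the hinge Q, treating each span as simply supported:
  span PQ: point load 152 at a = 1: Pab(L + a)/(6LEI) = 121.6/EI
  relative rotation θ_0 = (121.6 + 0)/EI = 121.6/EI
A unit hogging moment at Q produces rotation L₁/(3EI) + L₂/(3EI) = 4.667/EI.
Compatibility: M_Q·(L₁+L₂)/(3EI) = θ_0, giving M_Q = 26.06 kN·m (hogging).
Span PQ, ΣM about P with M_Q applied at Q: R_Q^{PQ}·5 = 152 + 26.06, so R_Q^{PQ} = 35.61 kN and R_P = 152 − 35.61 = 116.4 kN.
Span QR, ΣM about R: R_Q^{QR}·9 = 0 + 26.06, so R_Q^{QR} = 2.895 kN and R_R = 0 − 2.895 = -2.895 kN.
R_Q = 35.61 + 2.895 = 38.51 kN.

R_Q = 38.51 kN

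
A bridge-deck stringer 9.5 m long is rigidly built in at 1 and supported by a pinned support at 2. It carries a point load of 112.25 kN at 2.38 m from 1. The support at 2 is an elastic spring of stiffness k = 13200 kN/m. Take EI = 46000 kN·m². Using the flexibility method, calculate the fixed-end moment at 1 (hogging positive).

M_1 = 176.3 kN·m

Choose R_2 as the redundant. The primary structure is the cantilever fixed at 1.
Downward deflection at the released point 2 due to the loads:
  point load 112.25 at a = 2.38: Pa²(3L − a)/(6EI) = 2768/EI
Tip deflection under a unit load at 2: L³/(3EI) = 285.8/EI.
With EI = 46000 kN·m²: δ_0 = 0.060173 m and δ_{22} = 0.006213 m/kN.
Compatibility — the spring shortens by R_2/k under the reaction it provides: δ_0 − R_2·δ_{22} = R_2/k. With 1/k = 0.000076 m/kN, R_2 = δ_0 / (δ_{22} + 1/k) = 0.060173 / (0.006213 + 0.000076) = 9.569 kN.
Moment equilibrium about 1: M_1 = Σ(load moments about 1) − R_2·L = 267.2 − 9.569×9.5 = 176.3 kN·m.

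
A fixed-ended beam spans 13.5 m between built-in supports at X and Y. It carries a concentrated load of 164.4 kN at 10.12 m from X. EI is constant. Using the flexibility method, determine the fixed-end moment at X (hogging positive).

M_X = 104.3 kN·m

Release both end moments; the primary structure is a simply-supported span XY with redundants M_X and M_Y.
End rotations of the released simple span under the applied load (×1/EI):
  at X: point load 164.4 at a = 10.12: Pab(L + b)/(6LEI) = 1172/EI
  at Y: point load 164.4 at a = 10.12: Pab(L + a)/(6LEI) = 1640/EI
  θ_X0 = 1172/EI,  θ_Y0 = 1640/EI
Flexibility coefficients: a unit moment at one end gives L/(3EI) there and L/(6EI) at the far end, so f₁₁ = f₂₂ = 4.5/EI and f₁₂ = f₂₁ = 2.25/EI.
Compatibility — zero rotation at each built-in end:
  4.5 M_X + 2.25 M_Y = 1172
  2.25 M_X + 4.5 M_Y = 1640
Solving the pair gives M_X = 104.3 kN·m and M_Y = 312.3 kN·m (hogging).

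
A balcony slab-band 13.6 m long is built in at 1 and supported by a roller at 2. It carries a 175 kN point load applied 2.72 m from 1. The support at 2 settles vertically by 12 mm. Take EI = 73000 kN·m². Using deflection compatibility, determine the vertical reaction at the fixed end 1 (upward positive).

Release the roller at 2. Primary structure: cantilever fixed at 1.
Downward deflection at the released point 2 due to the loads:
  point load 175 at a = 2.72: Pa²(3L − a)/(6EI) = 8217/EI
Tip deflection under a unit load at 2: L³/(3EI) = 838.5/EI.
With EI = 73000 kN·m²: δ_0 = 0.11256 m and δ_{22} = 0.011486 m/kN.
Compatibility — the beam at 2 must follow the support down by 0.012 m: δ_0 − R_2·δ_{22} = 0.012, so R_2 = (0.11256 − 0.012)/0.011486 = 8.755 kN.
Vertical equilibrium: R_1 = ΣP − R_2 = 175 − 8.755 = 166.2 kN.

R_1 = 166.2 kN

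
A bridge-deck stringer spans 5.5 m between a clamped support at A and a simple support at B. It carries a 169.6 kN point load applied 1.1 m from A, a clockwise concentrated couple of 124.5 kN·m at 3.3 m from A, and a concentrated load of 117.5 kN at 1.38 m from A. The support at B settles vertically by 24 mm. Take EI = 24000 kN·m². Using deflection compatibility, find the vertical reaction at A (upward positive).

R_A = 249.3 kN

Take the reaction at B as the redundant and release it; the primary structure is a cantilever fixed at A.
Downward deflection at the released point B due to the loads:
  point load 169.6 at a = 1.1: Pa²(3L − a)/(6EI) = 526.7/EI
  clockwise couple 124.5 at a = 3.3: M₀a(2L − a)/(2EI) = 1582/EI
  point load 117.5 at a = 1.38: Pa²(3L − a)/(6EI) = 563.9/EI
  δ_0 = 2672/EI
Tip deflection under a unit load at B: L³/(3EI) = 55.46/EI.
With EI = 24000 kN·m²: δ_0 = 0.11135 m and δ_{BB} = 0.002311 m/kN.
Compatibility — the beam at B must follow the support down by 0.024 m: δ_0 − R_B·δ_{BB} = 0.024, so R_B = (0.11135 − 0.024)/0.002311 = 37.8 kN.
Vertical equilibrium: R_A = ΣP − R_B = 287.1 − 37.8 = 249.3 kN.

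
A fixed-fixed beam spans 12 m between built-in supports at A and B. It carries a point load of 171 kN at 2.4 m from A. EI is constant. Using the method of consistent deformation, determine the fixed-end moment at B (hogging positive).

M_B = 65.66 kN·m

Take the two fixed-end moments M_A, M_B as redundants; the released structure is the simple span AB.
On the primary (simply-supported) span, the end slopes from the loading are:
  at A: point load 171 at a = 2.4: Pab(L + b)/(6LEI) = 1182/EI
  at B: point load 171 at a = 2.4: Pab(L + a)/(6LEI) = 788/EI
  θ_A0 = 1182/EI,  θ_B0 = 788/EI
Flexibility coefficients: a unit moment at one end gives L/(3EI) there and L/(6EI) at the far end, so f₁₁ = f₂₂ = 4/EI and f₁₂ = f₂₁ = 2/EI.
Compatibility — zero rotation at each built-in end:
  4 M_A + 2 M_B = 1182
  2 M_A + 4 M_B = 788
Solving the pair gives M_A = 262.7 kN·m and M_B = 65.66 kN·m (hogging).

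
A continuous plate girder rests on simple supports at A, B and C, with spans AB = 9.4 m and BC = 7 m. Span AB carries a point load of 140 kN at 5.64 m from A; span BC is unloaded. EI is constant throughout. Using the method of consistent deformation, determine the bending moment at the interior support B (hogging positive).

M_B = 144.8 kN·m

Insert a hinge at B; M_B is the redundant, and each span becomes simply supported.
End slopes at the hinge B, treating each span as simply supported:
  span AB: point load 140 at a = 5.64: Pab(L + a)/(6LEI) = 791.7/EI
  relative rotation θ_0 = (791.7 + 0)/EI = 791.7/EI
A unit hogging moment at B produces rotation L₁/(3EI) + L₂/(3EI) = 5.467/EI.
Compatibility: M_B·(L₁+L₂)/(3EI) = θ_0, giving M_B = 144.8 kN·m (hogging).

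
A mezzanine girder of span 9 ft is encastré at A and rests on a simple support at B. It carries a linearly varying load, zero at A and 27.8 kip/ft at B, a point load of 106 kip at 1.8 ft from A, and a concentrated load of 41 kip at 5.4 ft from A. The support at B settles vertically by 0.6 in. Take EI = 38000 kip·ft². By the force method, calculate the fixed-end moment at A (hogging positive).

Choose R_B as the redundant. The primary structure is the cantilever fixed at A.
Primary-structure tip deflection at B by superposition:
  triangular load, peak 27.8 at the free end: 11w₀L⁴/(120EI) = 16720/EI
  point load 106 at a = 1.8: Pa²(3L − a)/(6EI) = 1442/EI
  point load 41 at a = 5.4: Pa²(3L − a)/(6EI) = 4304/EI
  δ_0 = 22466/EI
Tip deflection under a unit load at B: L³/(3EI) = 243/EI.
With EI = 38000 kip·ft²: δ_0 = 0.59121 ft and δ_{BB} = 0.006395 ft/kip.
Compatibility — the beam at B must follow the support down by 0.05 ft: δ_0 − R_B·δ_{BB} = 0.05, so R_B = (0.59121 − 0.05)/0.006395 = 84.63 kip.
Moment equilibrium about A: M_A = Σ(load moments about A) − R_B·L = 1163 − 84.63×9 = 401.1 kip·ft.

M_A = 401.1 kip·ft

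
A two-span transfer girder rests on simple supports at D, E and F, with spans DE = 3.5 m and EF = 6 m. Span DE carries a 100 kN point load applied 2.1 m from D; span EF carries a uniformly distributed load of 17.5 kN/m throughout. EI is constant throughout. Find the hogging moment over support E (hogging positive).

M_E = 74.49 kN·m

Insert a hinge at E; M_E is the redundant, and each span becomes simply supported.
End slopes at the hinge E, treating each span as simply supported:
  span DE: point load 100 at a = 2.1: Pab(L + a)/(6LEI) = 78.4/EI
  span EF: UDL 17.5: wL³/(24EI) = 157.5/EI
  relative rotation θ_0 = (78.4 + 157.5)/EI = 235.9/EI
A unit hogging moment at E produces rotation L₁/(3EI) + L₂/(3EI) = 3.167/EI.
Compatibility: M_E·(L₁+L₂)/(3EI) = θ_0, giving M_E = 74.49 kN·m (hogging).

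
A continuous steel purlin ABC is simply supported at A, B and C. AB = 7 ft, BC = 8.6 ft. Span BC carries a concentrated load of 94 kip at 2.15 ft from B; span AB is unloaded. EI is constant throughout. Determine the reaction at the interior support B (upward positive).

R_B = 89.45 kip

Insert a hinge at B; M_B is the redundant, and each span becomes simply supported.
Rotations at B on the released spans (each span's end-slope, ×1/EI):
  span BC: point load 94 at a = 2.15: Pab(L + b)/(6LEI) = 380.2/EI
  relative rotation θ_0 = (0 + 380.2)/EI = 380.2/EI
A unit hogging moment at B produces rotation L₁/(3EI) + L₂/(3EI) = 5.2/EI.
Compatibility: M_B·(L₁+L₂)/(3EI) = θ_0, giving M_B = 73.12 kip·ft (hogging).
Span AB, ΣM about A with M_B applied at B: R_B^{AB}·7 = 0 + 73.12, so R_B^{AB} = 10.45 kip and R_A = 0 − 10.45 = -10.45 kip.
Span BC, ΣM about C: R_B^{BC}·8.6 = 606.3 + 73.12, so R_B^{BC} = 79 kip and R_C = 94 − 79 = 15 kip.
R_B = 10.45 + 79 = 89.45 kip.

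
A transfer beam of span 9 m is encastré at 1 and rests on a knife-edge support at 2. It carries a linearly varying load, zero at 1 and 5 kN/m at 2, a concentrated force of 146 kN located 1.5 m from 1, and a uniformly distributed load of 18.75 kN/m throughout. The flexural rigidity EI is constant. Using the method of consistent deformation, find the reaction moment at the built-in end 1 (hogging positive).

M_1 = 380.8 kN·m

Choose R_2 as the redundant. The primary structure is the cantilever fixed at 1.
Free-end deflection of the primary structure under the applied loading (downward +):
  triangular load, peak 5 at the free end: 11w₀L⁴/(120EI) = 3007/EI
  point load 146 at a = 1.5: Pa²(3L − a)/(6EI) = 1396/EI
  UDL 18.75: wL⁴/(8EI) = 15377/EI
  δ_0 = 19781/EI
Flexibility coefficient — unit upward force at 2: δ_{22} = L³/(3EI) = 243/EI.
The prop prevents deflection at 2: R_2 = δ_0/δ_{22} = 19781/243 = 81.4 kN.
Moment equilibrium about 1: M_1 = Σ(load moments about 1) − R_2·L = 1113 − 81.4×9 = 380.8 kN·m.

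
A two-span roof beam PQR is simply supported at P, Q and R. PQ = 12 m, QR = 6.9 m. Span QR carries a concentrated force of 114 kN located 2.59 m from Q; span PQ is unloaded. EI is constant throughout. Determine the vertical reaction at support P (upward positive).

R_P = -4.558 kN

Take M_Q as the redundant. Released structure: two simple spans PQ and QR with a hinge at Q.
Discontinuity in slope at Q on the released structure — sum the simple-span end rotations:
  span QR: point load 114 at a = 2.59: Pab(L + b)/(6LEI) = 344.6/EI
  relative rotation θ_0 = (0 + 344.6)/EI = 344.6/EI
A unit hogging moment at Q produces rotation L₁/(3EI) + L₂/(3EI) = 6.3/EI.
Compatibility: M_Q·(L₁+L₂)/(3EI) = θ_0, giving M_Q = 54.69 kN·m (hogging).
Span PQ, ΣM about P with M_Q applied at Q: R_Q^{PQ}·12 = 0 + 54.69, so R_Q^{PQ} = 4.558 kN and R_P = 0 − 4.558 = -4.558 kN.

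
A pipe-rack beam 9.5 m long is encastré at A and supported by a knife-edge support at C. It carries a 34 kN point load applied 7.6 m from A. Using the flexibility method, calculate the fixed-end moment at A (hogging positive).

Take the reaction at C as the redundant and release it; the primary structure is a cantilever fixed at A.
Downward deflection at the released point C due to the loads:
  point load 34 at a = 7.6: Pa²(3L − a)/(6EI) = 6841/EI
Flexibility coefficient — unit upward force at C: δ_{CC} = L³/(3EI) = 285.8/EI.
The prop prevents deflection at C: R_C = δ_0/δ_{CC} = 6841/285.8 = 23.94 kN.
Moment equilibrium about A: M_A = Σ(load moments about A) − R_C·L = 258.4 − 23.94×9.5 = 31.01 kN·m.

M_A = 31.01 kN·m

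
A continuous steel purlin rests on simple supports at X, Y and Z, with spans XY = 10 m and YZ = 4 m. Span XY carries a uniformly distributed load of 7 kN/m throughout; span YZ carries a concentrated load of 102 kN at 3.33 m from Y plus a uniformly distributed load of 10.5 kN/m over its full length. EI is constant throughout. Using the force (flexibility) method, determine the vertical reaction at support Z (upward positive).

R_Z = 86.42 kN

Insert a hinge at Y; M_Y is the redundant, and each span becomes simply supported.
Rotations at Y on the released spans (each span's end-slope, ×1/EI):
  span XY: UDL 7: wL³/(24EI) = 291.7/EI
  span YZ: point load 102 at a = 3.33: Pab(L + b)/(6LEI) = 44.28/EI
  span YZ: UDL 10.5: wL³/(24EI) = 28/EI
  relative rotation θ_0 = (291.7 + 72.28)/EI = 363.9/EI
A unit hogging moment at Y produces rotation L₁/(3EI) + L₂/(3EI) = 4.667/EI.
Slope continuity at Y: θ_0 = M_Y·4.667/EI, so M_Y = 363.9/4.667 = 77.99 kN·m (hogging).
Span YZ, ΣM about Z: R_Y^{YZ}·4 = 152.3 + 77.99, so R_Y^{YZ} = 57.58 kN and R_Z = 144 − 57.58 = 86.42 kN.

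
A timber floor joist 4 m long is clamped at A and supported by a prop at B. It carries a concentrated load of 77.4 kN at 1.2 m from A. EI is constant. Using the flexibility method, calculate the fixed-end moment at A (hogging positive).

Release the roller at B. Primary structure: cantilever fixed at A.
Free-end deflection of the primary structure under the applied loading (downward +):
  point load 77.4 at a = 1.2: Pa²(3L − a)/(6EI) = 200.6/EI
Tip deflection under a unit load at B: L³/(3EI) = 21.33/EI.
Compatibility at B: δ_0 − R_B·δ_{BB} = 0, so R_B = 200.6/21.33 = 9.404 kN.
Moment equilibrium about A: M_A = Σ(load moments about A) − R_B·L = 92.88 − 9.404×4 = 55.26 kN·m.

M_A = 55.26 kN·m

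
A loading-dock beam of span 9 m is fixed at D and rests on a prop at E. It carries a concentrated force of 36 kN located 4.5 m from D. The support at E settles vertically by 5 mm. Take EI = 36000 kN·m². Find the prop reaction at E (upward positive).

Take the reaction at E as the redundant and release it; the primary structure is a cantilever fixed at D.
Deflection at E on the released cantilever, summing each load's contribution:
  point load 36 at a = 4.5: Pa²(3L − a)/(6EI) = 2734/EI
Flexibility coefficient — unit upward force at E: δ_{EE} = L³/(3EI) = 243/EI.
With EI = 36000 kN·m²: δ_0 = 0.075938 m and δ_{EE} = 0.00675 m/kN.
Compatibility — the beam at E must follow the support down by 0.005 m: δ_0 − R_E·δ_{EE} = 0.005, so R_E = (0.075938 − 0.005)/0.00675 = 10.51 kN.

R_E = 10.51 kN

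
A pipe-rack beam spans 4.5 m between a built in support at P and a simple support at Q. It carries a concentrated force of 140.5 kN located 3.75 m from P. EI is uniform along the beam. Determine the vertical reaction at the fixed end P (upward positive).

R_P = 34.8 kN

Remove the prop at Q; the released (primary) structure is a cantilever built in at P.
Free-end deflection of the primary structure under the applied loading (downward +):
  point load 140.5 at a = 3.75: Pa²(3L − a)/(6EI) = 3211/EI
Tip deflection under a unit load at Q: L³/(3EI) = 30.38/EI.
The prop prevents deflection at Q: R_Q = δ_0/δ_{QQ} = 3211/30.38 = 105.7 kN.
Vertical equilibrium: R_P = ΣP − R_Q = 140.5 − 105.7 = 34.8 kN.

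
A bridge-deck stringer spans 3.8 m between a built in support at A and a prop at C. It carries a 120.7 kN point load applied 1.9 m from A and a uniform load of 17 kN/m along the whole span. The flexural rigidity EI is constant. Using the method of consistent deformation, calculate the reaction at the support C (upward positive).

Take the reaction at C as the redundant and release it; the primary structure is a cantilever fixed at A.
Primary-structure tip deflection at C by superposition:
  point load 120.7 at a = 1.9: Pa²(3L − a)/(6EI) = 689.9/EI
  UDL 17: wL⁴/(8EI) = 443.1/EI
  δ_0 = 1133/EI
Flexibility coefficient — unit upward force at C: δ_{CC} = L³/(3EI) = 18.29/EI.
The prop prevents deflection at C: R_C = δ_0/δ_{CC} = 1133/18.29 = 61.94 kN.

R_C = 61.94 kN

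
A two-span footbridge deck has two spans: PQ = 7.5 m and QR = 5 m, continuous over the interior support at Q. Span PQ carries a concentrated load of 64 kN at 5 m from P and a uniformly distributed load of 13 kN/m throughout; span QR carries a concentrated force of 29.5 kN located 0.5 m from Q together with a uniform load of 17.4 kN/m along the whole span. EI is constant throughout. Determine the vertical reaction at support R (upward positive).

Take M_Q as the redundant. Released structure: two simple spans PQ and QR with a hinge at Q.
End slopes at the hinge Q, treating each span as simply supported:
  span PQ: point load 64 at a = 5: Pab(L + a)/(6LEI) = 222.2/EI
  span PQ: UDL 13: wL³/(24EI) = 228.5/EI
  span QR: point load 29.5 at a = 0.5: Pab(L + b)/(6LEI) = 21.02/EI
  span QR: UDL 17.4: wL³/(24EI) = 90.62/EI
  relative rotation θ_0 = (450.7 + 111.6)/EI = 562.4/EI
A unit hogging moment at Q produces rotation L₁/(3EI) + L₂/(3EI) = 4.167/EI.
Slope continuity at Q: θ_0 = M_Q·4.167/EI, so M_Q = 562.4/4.167 = 135 kN·m (hogging).
Span QR, ΣM about R: R_Q^{QR}·5 = 350.2 + 135, so R_Q^{QR} = 97.04 kN and R_R = 116.5 − 97.04 = 19.46 kN.

R_R = 19.46 kN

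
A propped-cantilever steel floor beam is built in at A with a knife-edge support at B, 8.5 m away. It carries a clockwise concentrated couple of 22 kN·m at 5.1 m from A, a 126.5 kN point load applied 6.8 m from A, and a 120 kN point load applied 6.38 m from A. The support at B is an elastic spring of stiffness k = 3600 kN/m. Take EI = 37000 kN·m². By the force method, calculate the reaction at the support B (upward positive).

R_B = 160.3 kN

Take the reaction at B as the redundant and release it; the primary structure is a cantilever fixed at A.
Deflection at B on the released cantilever, summing each load's contribution:
  clockwise couple 22 at a = 5.1: M₀a(2L − a)/(2EI) = 667.6/EI
  point load 126.5 at a = 6.8: Pa²(3L − a)/(6EI) = 18231/EI
  point load 120 at a = 6.38: Pa²(3L − a)/(6EI) = 15565/EI
  δ_0 = 34463/EI
Flexibility coefficient — unit upward force at B: δ_{BB} = L³/(3EI) = 204.7/EI.
With EI = 37000 kN·m²: δ_0 = 0.93144 m and δ_{BB} = 0.005533 m/kN.
Compatibility — the spring shortens by R_B/k under the reaction it provides: δ_0 − R_B·δ_{BB} = R_B/k. With 1/k = 0.000278 m/kN, R_B = δ_0 / (δ_{BB} + 1/k) = 0.93144 / (0.005533 + 0.000278) = 160.3 kN.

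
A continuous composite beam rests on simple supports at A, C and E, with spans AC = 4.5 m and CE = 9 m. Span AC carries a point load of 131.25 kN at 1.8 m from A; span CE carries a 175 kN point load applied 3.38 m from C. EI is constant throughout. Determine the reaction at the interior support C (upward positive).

R_C = 239.5 kN

Take M_C as the redundant. Released structure: two simple spans AC and CE with a hinge at C.
Rotations at C on the released spans (each span's end-slope, ×1/EI):
  span AC: point load 131.25 at a = 1.8: Pab(L + a)/(6LEI) = 148.8/EI
  span CE: point load 175 at a = 3.38: Pab(L + b)/(6LEI) = 900/EI
  relative rotation θ_0 = (148.8 + 900)/EI = 1049/EI
A unit hogging moment at C produces rotation L₁/(3EI) + L₂/(3EI) = 4.5/EI.
Compatibility: M_C·(L₁+L₂)/(3EI) = θ_0, giving M_C = 233.1 kN·m (hogging).
Span AC, ΣM about A with M_C applied at C: R_C^{AC}·4.5 = 236.2 + 233.1, so R_C^{AC} = 104.3 kN and R_A = 131.2 − 104.3 = 26.96 kN.
Span CE, ΣM about E: R_C^{CE}·9 = 983.5 + 233.1, so R_C^{CE} = 135.2 kN and R_E = 175 − 135.2 = 39.82 kN.
R_C = 104.3 + 135.2 = 239.5 kN.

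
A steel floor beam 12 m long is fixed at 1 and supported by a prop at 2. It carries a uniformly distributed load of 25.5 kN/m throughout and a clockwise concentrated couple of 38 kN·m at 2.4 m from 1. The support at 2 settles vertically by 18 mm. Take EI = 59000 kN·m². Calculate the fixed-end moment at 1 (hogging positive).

Choose R_2 as the redundant. The primary structure is the cantilever fixed at 1.
Downward deflection at the released point 2 due to the loads:
  UDL 25.5: wL⁴/(8EI) = 66096/EI
  clockwise couple 38 at a = 2.4: M₀a(2L − a)/(2EI) = 985/EI
  δ_0 = 67081/EI
Flexibility coefficient — unit upward force at 2: δ_{22} = L³/(3EI) = 576/EI.
With EI = 59000 kN·m²: δ_0 = 1.137 m and δ_{22} = 0.009763 m/kN.
Compatibility — the beam at 2 must follow the support down by 0.018 m: δ_0 − R_2·δ_{22} = 0.018, so R_2 = (1.137 − 0.018)/0.009763 = 114.6 kN.
Moment equilibrium about 1: M_1 = Σ(load moments about 1) − R_2·L = 1874 − 114.6×12 = 498.6 kN·m.

M_1 = 498.6 kN·m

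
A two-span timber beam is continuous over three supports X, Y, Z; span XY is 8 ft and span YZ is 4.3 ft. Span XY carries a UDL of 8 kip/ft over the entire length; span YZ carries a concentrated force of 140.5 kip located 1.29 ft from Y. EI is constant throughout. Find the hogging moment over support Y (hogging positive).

M_Y = 79.33 kip·ft

Insert a hinge at Y; M_Y is the redundant, and each span becomes simply supported.
Rotations at Y on the released spans (each span's end-slope, ×1/EI):
  span XY: UDL 8: wL³/(24EI) = 170.7/EI
  span YZ: point load 140.5 at a = 1.29: Pab(L + b)/(6LEI) = 154.6/EI
  relative rotation θ_0 = (170.7 + 154.6)/EI = 325.2/EI
A unit hogging moment at Y produces rotation L₁/(3EI) + L₂/(3EI) = 4.1/EI.
Compatibility: M_Y·(L₁+L₂)/(3EI) = θ_0, giving M_Y = 79.33 kip·ft (hogging).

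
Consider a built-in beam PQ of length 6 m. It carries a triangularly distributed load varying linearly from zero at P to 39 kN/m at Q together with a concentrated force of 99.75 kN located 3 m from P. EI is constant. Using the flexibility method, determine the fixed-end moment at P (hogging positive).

M_P = 121.6 kN·m

Release both end moments; the primary structure is a simply-supported span PQ with redundants M_P and M_Q.
End rotations of the released simple span under the applied load (×1/EI):
  at P: triangular load, peak 39: 7w₀L³/(360EI) = 163.8/EI
  at Q: triangular load, peak 39: w₀L³/(45EI) = 187.2/EI
  at P: point load 99.75 at a = 3: Pab(L + b)/(6LEI) = 224.4/EI
  at Q: point load 99.75 at a = 3: Pab(L + a)/(6LEI) = 224.4/EI
  θ_P0 = 388.2/EI,  θ_Q0 = 411.6/EI
Flexibility coefficients: a unit moment at one end gives L/(3EI) there and L/(6EI) at the far end, so f₁₁ = f₂₂ = 2/EI and f₁₂ = f₂₁ = 1/EI.
Compatibility — zero rotation at each built-in end:
  2 M_P + 1 M_Q = 388.2
  1 M_P + 2 M_Q = 411.6
Solving the pair gives M_P = 121.6 kN·m and M_Q = 145 kN·m (hogging).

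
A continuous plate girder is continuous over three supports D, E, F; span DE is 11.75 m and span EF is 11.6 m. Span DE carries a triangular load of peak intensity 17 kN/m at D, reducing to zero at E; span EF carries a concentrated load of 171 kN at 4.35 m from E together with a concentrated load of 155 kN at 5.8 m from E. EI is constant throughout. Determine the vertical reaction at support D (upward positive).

R_D = 30.5 kN

Insert a hinge at E; M_E is the redundant, and each span becomes simply supported.
Rotations at E on the released spans (each span's end-slope, ×1/EI):
  span DE: triangular load, peak 17: 7w₀L³/(360EI) = 536.2/EI
  span EF: point load 171 at a = 4.35: Pab(L + b)/(6LEI) = 1461/EI
  span EF: point load 155 at a = 5.8: Pab(L + b)/(6LEI) = 1304/EI
  relative rotation θ_0 = (536.2 + 2764)/EI = 3300/EI
A unit hogging moment at E produces rotation L₁/(3EI) + L₂/(3EI) = 7.783/EI.
Compatibility: M_E·(L₁+L₂)/(3EI) = θ_0, giving M_E = 424 kN·m (hogging).
Span DE, ΣM about D with M_E applied at E: R_E^{DE}·11.75 = 391.2 + 424, so R_E^{DE} = 69.38 kN and R_D = 99.88 − 69.38 = 30.5 kN.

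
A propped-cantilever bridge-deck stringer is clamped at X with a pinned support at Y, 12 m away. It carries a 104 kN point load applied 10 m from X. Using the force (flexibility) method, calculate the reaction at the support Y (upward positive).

R_Y = 78.24 kN

Take the reaction at Y as the redundant and release it; the primary structure is a cantilever fixed at X.
Free-end deflection of the primary structure under the applied loading (downward +):
  point load 104 at a = 10: Pa²(3L − a)/(6EI) = 45067/EI
Flexibility coefficient — unit upward force at Y: δ_{YY} = L³/(3EI) = 576/EI.
The prop prevents deflection at Y: R_Y = δ_0/δ_{YY} = 45067/576 = 78.24 kN.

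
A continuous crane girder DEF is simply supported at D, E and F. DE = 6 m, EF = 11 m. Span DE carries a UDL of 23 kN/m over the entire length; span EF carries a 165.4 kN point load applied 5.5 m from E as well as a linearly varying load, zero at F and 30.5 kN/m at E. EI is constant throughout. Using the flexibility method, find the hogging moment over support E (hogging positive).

M_E = 416.5 kN·m

Take M_E as the redundant. Released structure: two simple spans DE and EF with a hinge at E.
Rotations at E on the released spans (each span's end-slope, ×1/EI):
  span DE: UDL 23: wL³/(24EI) = 207/EI
  span EF: point load 165.4 at a = 5.5: Pab(L + b)/(6LEI) = 1251/EI
  span EF: triangular load, peak 30.5: w₀L³/(45EI) = 902.1/EI
  relative rotation θ_0 = (207 + 2153)/EI = 2360/EI
A unit hogging moment at E produces rotation L₁/(3EI) + L₂/(3EI) = 5.667/EI.
Compatibility: M_E·(L₁+L₂)/(3EI) = θ_0, giving M_E = 416.5 kN·m (hogging).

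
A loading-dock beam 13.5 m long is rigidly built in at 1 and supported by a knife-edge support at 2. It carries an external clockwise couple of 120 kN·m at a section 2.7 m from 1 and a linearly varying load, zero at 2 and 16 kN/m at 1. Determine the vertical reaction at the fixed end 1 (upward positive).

R_1 = 81.6 kN

Remove the prop at 2; the released (primary) structure is a cantilever built in at 1.
Primary-structure tip deflection at 2 by superposition:
  clockwise couple 120 at a = 2.7: M₀a(2L − a)/(2EI) = 3937/EI
  triangular load, peak 16 at the fixed end: w₀L⁴/(30EI) = 17715/EI
  δ_0 = 21651/EI
Flexibility coefficient — unit upward force at 2: δ_{22} = L³/(3EI) = 820.1/EI.
The prop prevents deflection at 2: R_2 = δ_0/δ_{22} = 21651/820.1 = 26.4 kN.
Vertical equilibrium: R_1 = ΣP − R_2 = 108 − 26.4 = 81.6 kN.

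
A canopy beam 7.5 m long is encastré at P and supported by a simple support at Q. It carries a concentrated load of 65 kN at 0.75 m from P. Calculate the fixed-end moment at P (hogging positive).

Release the roller at Q. Primary structure: cantilever fixed at P.
Free-end deflection of the primary structure under the applied loading (downward +):
  point load 65 at a = 0.75: Pa²(3L − a)/(6EI) = 132.5/EI
Flexibility coefficient — unit upward force at Q: δ_{QQ} = L³/(3EI) = 140.6/EI.
The prop prevents deflection at Q: R_Q = δ_0/δ_{QQ} = 132.5/140.6 = 0.9425 kN.
Moment equilibrium about P: M_P = Σ(load moments about P) − R_Q·L = 48.75 − 0.9425×7.5 = 41.68 kN·m.

M_P = 41.68 kN·m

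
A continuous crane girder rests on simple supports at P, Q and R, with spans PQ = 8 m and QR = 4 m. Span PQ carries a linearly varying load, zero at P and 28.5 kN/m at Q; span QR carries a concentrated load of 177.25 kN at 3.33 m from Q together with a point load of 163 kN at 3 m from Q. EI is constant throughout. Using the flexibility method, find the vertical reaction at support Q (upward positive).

R_Q = 193.6 kN

Insert a hinge at Q; M_Q is the redundant, and each span becomes simply supported.
End slopes at the hinge Q, treating each span as simply supported:
  span PQ: triangular load, peak 28.5: w₀L³/(45EI) = 324.3/EI
  span QR: point load 177.25 at a = 3.33: Pab(L + b)/(6LEI) = 76.95/EI
  span QR: point load 163 at a = 3: Pab(L + b)/(6LEI) = 101.9/EI
  relative rotation θ_0 = (324.3 + 178.8)/EI = 503.1/EI
A unit hogging moment at Q produces rotation L₁/(3EI) + L₂/(3EI) = 4/EI.
Compatibility: M_Q·(L₁+L₂)/(3EI) = θ_0, giving M_Q = 125.8 kN·m (hogging).
Span PQ, ΣM about P with M_Q applied at Q: R_Q^{PQ}·8 = 608 + 125.8, so R_Q^{PQ} = 91.72 kN and R_P = 114 − 91.72 = 22.28 kN.
Span QR, ΣM about R: R_Q^{QR}·4 = 281.8 + 125.8, so R_Q^{QR} = 101.9 kN and R_R = 340.2 − 101.9 = 238.4 kN.
R_Q = 91.72 + 101.9 = 193.6 kN.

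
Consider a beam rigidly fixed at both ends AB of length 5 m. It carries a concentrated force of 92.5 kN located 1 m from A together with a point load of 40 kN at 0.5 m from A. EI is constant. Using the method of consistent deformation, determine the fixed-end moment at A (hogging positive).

Take the two fixed-end moments M_A, M_B as redundants; the released structure is the simple span AB.
On the primary (simply-supported) span, the end slopes from the loading are:
  at A: point load 92.5 at a = 1: Pab(L + b)/(6LEI) = 111/EI
  at B: point load 92.5 at a = 1: Pab(L + a)/(6LEI) = 74/EI
  at A: point load 40 at a = 0.5: Pab(L + b)/(6LEI) = 28.5/EI
  at B: point load 40 at a = 0.5: Pab(L + a)/(6LEI) = 16.5/EI
  θ_A0 = 139.5/EI,  θ_B0 = 90.5/EI
Flexibility coefficients: a unit moment at one end gives L/(3EI) there and L/(6EI) at the far end, so f₁₁ = f₂₂ = 1.667/EI and f₁₂ = f₂₁ = 0.8333/EI.
Compatibility — zero rotation at each built-in end:
  1.667 M_A + 0.8333 M_B = 139.5
  0.8333 M_A + 1.667 M_B = 90.5
Solving the pair gives M_A = 75.4 kN·m and M_B = 16.6 kN·m (hogging).

M_A = 75.4 kN·m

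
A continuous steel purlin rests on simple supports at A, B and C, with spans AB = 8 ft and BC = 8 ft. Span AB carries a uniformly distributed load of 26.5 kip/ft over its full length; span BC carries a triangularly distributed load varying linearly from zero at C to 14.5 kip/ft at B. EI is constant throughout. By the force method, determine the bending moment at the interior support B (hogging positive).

Insert a hinge at B; M_B is the redundant, and each span becomes simply supported.
Rotations at B on the released spans (each span's end-slope, ×1/EI):
  span AB: UDL 26.5: wL³/(24EI) = 565.3/EI
  span BC: triangular load, peak 14.5: w₀L³/(45EI) = 165/EI
  relative rotation θ_0 = (565.3 + 165)/EI = 730.3/EI
A unit hogging moment at B produces rotation L₁/(3EI) + L₂/(3EI) = 5.333/EI.
Slope continuity at B: θ_0 = M_B·5.333/EI, so M_B = 730.3/5.333 = 136.9 kip·ft (hogging).

M_B = 136.9 kip·ft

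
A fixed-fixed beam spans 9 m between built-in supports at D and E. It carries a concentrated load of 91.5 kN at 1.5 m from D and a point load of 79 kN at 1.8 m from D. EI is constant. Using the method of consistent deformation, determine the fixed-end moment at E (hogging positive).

Release both end moments; the primary structure is a simply-supported span DE with redundants M_D and M_E.
Simple-span end rotations at D and E under the given loads:
  at D: point load 91.5 at a = 1.5: Pab(L + b)/(6LEI) = 314.5/EI
  at E: point load 91.5 at a = 1.5: Pab(L + a)/(6LEI) = 200.2/EI
  at D: point load 79 at a = 1.8: Pab(L + b)/(6LEI) = 307.2/EI
  at E: point load 79 at a = 1.8: Pab(L + a)/(6LEI) = 204.8/EI
  θ_D0 = 621.7/EI,  θ_E0 = 404.9/EI
Flexibility coefficients: a unit moment at one end gives L/(3EI) there and L/(6EI) at the far end, so f₁₁ = f₂₂ = 3/EI and f₁₂ = f₂₁ = 1.5/EI.
Compatibility — zero rotation at each built-in end:
  3 M_D + 1.5 M_E = 621.7
  1.5 M_D + 3 M_E = 404.9
Solving the pair gives M_D = 186.3 kN·m and M_E = 41.81 kN·m (hogging).

M_E = 41.81 kN·m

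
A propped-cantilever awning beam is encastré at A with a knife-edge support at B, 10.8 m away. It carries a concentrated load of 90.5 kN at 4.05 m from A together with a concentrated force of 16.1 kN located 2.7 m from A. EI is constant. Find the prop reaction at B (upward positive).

R_B = 18.09 kN

Remove the prop at B; the released (primary) structure is a cantilever built in at A.
Downward deflection at the released point B due to the loads:
  point load 90.5 at a = 4.05: Pa²(3L − a)/(6EI) = 7014/EI
  point load 16.1 at a = 2.7: Pa²(3L − a)/(6EI) = 581/EI
  δ_0 = 7595/EI
Flexibility coefficient — unit upward force at B: δ_{BB} = L³/(3EI) = 419.9/EI.
The prop prevents deflection at B: R_B = δ_0/δ_{BB} = 7595/419.9 = 18.09 kN.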